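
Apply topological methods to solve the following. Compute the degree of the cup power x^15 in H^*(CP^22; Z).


|x| = 2 in H^*(CP^n).
|x^15| = 15 * |x| = 15 * 2 = 30

30


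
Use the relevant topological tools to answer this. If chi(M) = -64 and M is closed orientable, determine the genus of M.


chi = 2 - 2g for closed orientable surfaces.
-64 = 2 - 2g
2g = 2 - (-64) = 66
g = 33

33


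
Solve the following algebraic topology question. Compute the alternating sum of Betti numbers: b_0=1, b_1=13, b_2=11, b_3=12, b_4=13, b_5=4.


chi = sum_k (-1)^k b_k.
= (1) + (-13) + (11) + (-12) + (13) + (-4)
= -4

-4


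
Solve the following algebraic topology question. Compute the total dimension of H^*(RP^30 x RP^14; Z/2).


dim H^*(RP^n; Z/2) = n+1 (one Z/2 in each degree 0..n).
Total Betti number is multiplicative.
Total = (30+1) * (14+1) = 31 * 15 = 465

465


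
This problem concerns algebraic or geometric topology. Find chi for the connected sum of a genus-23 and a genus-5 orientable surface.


chi(Sigma_23) = 2 - 2*23 = -44
chi(Sigma_5) = 2 - 2*5 = -8
For surfaces: chi(A#B) = chi(A) + chi(B) - 2.
chi = -44 + -8 - 2 = -54

-54


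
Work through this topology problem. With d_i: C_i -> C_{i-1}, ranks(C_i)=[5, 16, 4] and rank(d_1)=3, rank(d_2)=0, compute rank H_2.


rank H_k = rank(ker d_k) - rank(im d_{k+1}).
rank(ker d_2) = rank(C_2) - rank(d_2) = 4 - 0 = 4.
rank(im d_{2+1}) = 0.
rank H_2 = 4 - 0 = 4

4


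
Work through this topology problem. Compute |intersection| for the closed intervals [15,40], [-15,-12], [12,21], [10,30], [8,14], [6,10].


Intersection = [max(a_i), min(b_i)] = [15, -12].
Since 15 > -12, the intersection is empty.
Length = 0

0


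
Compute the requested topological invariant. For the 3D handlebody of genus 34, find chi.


A genus-g handlebody deformation retracts to a wedge of g circles.
chi(vee_g S^1) = 1 - g.
chi(H_34) = 1 - 34 = -33

-33


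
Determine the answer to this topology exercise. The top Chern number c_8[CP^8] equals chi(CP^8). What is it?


For any closed oriented manifold, <e(TM),[M]> = chi(M).
chi(CP^8) = 8+1 = 9

9


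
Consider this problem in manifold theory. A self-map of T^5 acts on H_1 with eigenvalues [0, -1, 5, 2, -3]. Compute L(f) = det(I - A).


For a torus self-map: L(f) = det(I - A) where A acts on H_1.
L(f) = (1-0) * (1--1) * (1-5) * (1-2) * (1--3) = 1 * 2 * -4 * -1 * 4 = 32

32


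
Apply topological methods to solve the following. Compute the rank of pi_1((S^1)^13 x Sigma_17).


pi_1(A x B) = pi_1(A) x pi_1(B); rank of abelianization = b_1.
b_1(T^13) = 13, b_1(Sigma_17) = 2*17 = 34.
b_1(product) = 13 + 34 = 47

47


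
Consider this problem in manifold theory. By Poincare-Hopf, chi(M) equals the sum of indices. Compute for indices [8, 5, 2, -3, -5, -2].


Poincare-Hopf: chi(M) = sum of indices of zeros.
chi = (8) + (5) + (2) + (-3) + (-5) + (-2) = 5

5


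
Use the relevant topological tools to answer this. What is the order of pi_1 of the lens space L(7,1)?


pi_1(L(p,q)) = Z/pZ for any q coprime to p.
|pi_1(L(7,1))| = 7

7


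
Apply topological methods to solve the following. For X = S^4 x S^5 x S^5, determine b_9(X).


Each S^d has Poincare polynomial 1 + t^d.
The product S^4 x S^5 x S^5 has Poincare polynomial prod(1+t^d_i).
Expanding: b_0=1, b_4=1, b_5=2, b_9=2, b_10=1, b_14=1.
b_9 = 2

2


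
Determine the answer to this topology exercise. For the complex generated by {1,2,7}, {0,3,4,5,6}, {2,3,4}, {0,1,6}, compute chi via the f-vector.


Enumerate all faces; f-vector: f_0=8, f_1=17, f_2=13, f_3=5, f_4=1.
chi = sum (-1)^k f_k = 0

0


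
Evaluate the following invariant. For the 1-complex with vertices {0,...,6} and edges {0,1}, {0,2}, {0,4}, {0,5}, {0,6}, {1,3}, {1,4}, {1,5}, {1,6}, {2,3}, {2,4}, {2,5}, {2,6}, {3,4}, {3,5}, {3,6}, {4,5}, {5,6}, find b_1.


b_1 = E - V + (number of components).
E = 18, V = 7, components = 1.
b_1 = 18 - 7 + 1 = 12

12


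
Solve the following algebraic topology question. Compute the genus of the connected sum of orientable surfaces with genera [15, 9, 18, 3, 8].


Genus is additive under connected sum of orientable surfaces.
g = 15 + 9 + 18 + 3 + 8 = 53

53


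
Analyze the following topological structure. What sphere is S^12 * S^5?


Join of spheres: S^m * S^n = S^{m+n+1}.
dim = 12 + 5 + 1 = 18

18


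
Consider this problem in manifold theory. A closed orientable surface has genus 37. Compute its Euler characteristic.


For a closed orientable surface of genus g: chi = 2 - 2g.
Here g = 37.
chi = 2 - 2*37 = 2 - 74 = -72

-72


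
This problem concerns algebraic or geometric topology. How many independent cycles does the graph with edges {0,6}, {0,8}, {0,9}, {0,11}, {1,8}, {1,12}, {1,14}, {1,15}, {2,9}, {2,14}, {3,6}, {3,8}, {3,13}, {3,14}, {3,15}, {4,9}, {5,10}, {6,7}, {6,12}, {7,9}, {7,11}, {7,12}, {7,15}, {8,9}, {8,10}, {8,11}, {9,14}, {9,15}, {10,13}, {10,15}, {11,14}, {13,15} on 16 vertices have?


b_1 = E - V + (number of components).
E = 32, V = 16, components = 1.
b_1 = 32 - 16 + 1 = 17

17


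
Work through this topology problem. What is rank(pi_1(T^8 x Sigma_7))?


pi_1(A x B) = pi_1(A) x pi_1(B); rank of abelianization = b_1.
b_1(T^8) = 8, b_1(Sigma_7) = 2*7 = 14.
b_1(product) = 8 + 14 = 22

22


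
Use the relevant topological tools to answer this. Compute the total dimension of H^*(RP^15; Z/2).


H^k(RP^15; Z/2) = Z/2 for each 0 <= k <= 15.
Total dimension = 15 + 1 = 16

16


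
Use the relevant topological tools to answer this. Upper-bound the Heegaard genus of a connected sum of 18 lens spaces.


Heegaard genus satisfies g(A#B) <= g(A) + g(B).
Each lens space has g = 1.
Upper bound: 18 * 1 = 18

18


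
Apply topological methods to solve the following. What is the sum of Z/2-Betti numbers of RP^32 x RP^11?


dim H^*(RP^n; Z/2) = n+1 (one Z/2 in each degree 0..n).
Total Betti number is multiplicative.
Total = (32+1) * (11+1) = 33 * 12 = 396

396


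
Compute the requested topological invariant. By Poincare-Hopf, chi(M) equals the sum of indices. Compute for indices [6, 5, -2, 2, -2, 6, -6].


Poincare-Hopf: chi(M) = sum of indices of zeros.
chi = (6) + (5) + (-2) + (2) + (-2) + (6) + (-6) = 9

9


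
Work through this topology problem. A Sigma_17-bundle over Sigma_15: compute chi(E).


For a fiber bundle F -> E -> B (with CW structure): chi(E) = chi(B) * chi(F).
chi(Sigma_15) = -28, chi(Sigma_17) = -32.
chi(E) = (-28) * (-32) = 896

896


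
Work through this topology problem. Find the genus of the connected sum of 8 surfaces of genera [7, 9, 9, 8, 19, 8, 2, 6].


Genus is additive under connected sum of orientable surfaces.
g = 7 + 9 + 9 + 8 + 19 + 8 + 2 + 6 = 68

68


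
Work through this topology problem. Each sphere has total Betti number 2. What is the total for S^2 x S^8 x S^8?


Total Betti number is multiplicative under products.
Each S^d (d>=1) has total Betti number 2.
There are 3 sphere factors.
Total = 2^3 = 8

8


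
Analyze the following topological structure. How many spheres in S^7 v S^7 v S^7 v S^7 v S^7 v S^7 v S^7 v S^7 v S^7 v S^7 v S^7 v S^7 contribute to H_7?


For a wedge of spheres, H_k (k>0) is free on one generator per sphere of dimension k.
Spheres of dimension 7: count = 12.
b_7 = 12

12


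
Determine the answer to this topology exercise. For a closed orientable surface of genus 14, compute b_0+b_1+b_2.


For Sigma_14: b_0 = 1, b_1 = 2g = 28, b_2 = 1.
Total = 1 + 28 + 1 = 30

30


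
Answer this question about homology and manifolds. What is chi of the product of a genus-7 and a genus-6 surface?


chi(Sigma_7) = 2 - 2*7 = -12
chi(Sigma_6) = 2 - 2*6 = -10
chi(product) = (-12) * (-10) = 120

120


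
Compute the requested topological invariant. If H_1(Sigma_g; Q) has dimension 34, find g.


For a closed orientable surface: b_1 = 2g.
34 = 2g
g = 34 / 2 = 17

17


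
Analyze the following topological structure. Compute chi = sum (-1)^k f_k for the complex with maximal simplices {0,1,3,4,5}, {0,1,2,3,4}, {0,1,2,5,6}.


Enumerate all faces; f-vector: f_0=7, f_1=19, f_2=24, f_3=14, f_4=3.
chi = sum (-1)^k f_k = 1

1


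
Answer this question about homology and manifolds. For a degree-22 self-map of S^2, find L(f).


On S^2: L(f) = tr(f_0*) + (-1)^2 tr(f_2*) = 1 + (-1)^2 * deg(f).
L(f) = 1 + (-1)^2 * 22 = 1 + 22 = 23

23


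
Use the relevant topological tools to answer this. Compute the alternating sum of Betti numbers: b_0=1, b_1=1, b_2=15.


chi = sum_k (-1)^k b_k.
= (1) + (-1) + (15)
= 15

15


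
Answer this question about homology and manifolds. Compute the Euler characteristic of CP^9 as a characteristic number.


For any closed oriented manifold, <e(TM),[M]> = chi(M).
chi(CP^9) = 9+1 = 10

10


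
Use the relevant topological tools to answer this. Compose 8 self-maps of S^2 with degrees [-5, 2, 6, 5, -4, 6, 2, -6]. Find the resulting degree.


Degree is multiplicative: deg(composition) = product of degrees.
= (-5) * (2) * (6) * (5) * (-4) * (6) * (2) * (-6) = -86400

-86400


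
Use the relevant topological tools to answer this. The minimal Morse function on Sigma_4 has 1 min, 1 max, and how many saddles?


A perfect Morse function has m_k = b_k.
For Sigma_4: b_0=1, b_1=2g=8, b_2=1.
Saddles m_1 = 2g = 8

8


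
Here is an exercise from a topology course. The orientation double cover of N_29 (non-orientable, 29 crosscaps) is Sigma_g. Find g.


chi(N_29) = 2 - 29 = -27.
Double cover: chi(Sigma_g) = 2 * chi(N_29) = 2*(-27) = -54.
2 - 2g = -54, so g = (2 - (-54))/2 = 56/2 = 28

28


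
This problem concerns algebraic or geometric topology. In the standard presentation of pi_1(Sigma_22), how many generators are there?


Standard presentation: pi_1(Sigma_g) = <a_1,b_1,...,a_g,b_g | [a_1,b_1]...[a_g,b_g] = 1>.
Number of generators = 2g = 2*22 = 44

44


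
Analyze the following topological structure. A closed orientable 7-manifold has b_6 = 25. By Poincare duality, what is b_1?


Poincare duality for closed orientable n-manifolds: b_k = b_{n-k}.
Here n = 7, so b_1 = b_6 = 25

25


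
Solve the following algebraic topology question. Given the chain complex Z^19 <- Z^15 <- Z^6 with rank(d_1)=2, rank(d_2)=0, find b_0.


rank H_k = rank(ker d_k) - rank(im d_{k+1}).
rank(ker d_0) = rank(C_0) - rank(d_0) = 19 - 0 = 19.
rank(im d_{0+1}) = 2.
rank H_0 = 19 - 2 = 17

17


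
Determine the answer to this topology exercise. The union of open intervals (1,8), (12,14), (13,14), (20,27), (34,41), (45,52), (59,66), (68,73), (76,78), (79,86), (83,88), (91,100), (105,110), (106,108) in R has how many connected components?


Sort and merge overlapping open intervals.
Merged: (1,8), (12,14), (20,27), (34,41), (45,52), (59,66), (68,73), (76,78), (79,88), (91,100), (105,110).
Number of components = 11

11


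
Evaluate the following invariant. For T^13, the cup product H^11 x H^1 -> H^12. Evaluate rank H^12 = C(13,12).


Cup product: H^p x H^q -> H^{p+q}; here p+q = 11+1 = 12.
rank H^k(T^n) = C(n,k).
C(13,12) = 13

13


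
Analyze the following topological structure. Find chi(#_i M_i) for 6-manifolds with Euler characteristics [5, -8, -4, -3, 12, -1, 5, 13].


For n-manifolds: chi(A#B) = chi(A) + chi(B) - chi(S^6).
chi(S^6) = 1 + (-1)^6 = 2.
chi(#) = (sum chi_i) - (8-1)*chi(S^6) = 19 - 7*2 = 5

5


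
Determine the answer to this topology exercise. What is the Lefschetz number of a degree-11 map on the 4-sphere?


On S^4: L(f) = tr(f_0*) + (-1)^4 tr(f_4*) = 1 + (-1)^4 * deg(f).
L(f) = 1 + (-1)^4 * 11 = 1 + 11 = 12

12


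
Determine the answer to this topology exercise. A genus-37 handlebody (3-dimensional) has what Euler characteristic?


A genus-g handlebody deformation retracts to a wedge of g circles.
chi(vee_g S^1) = 1 - g.
chi(H_37) = 1 - 37 = -36

-36


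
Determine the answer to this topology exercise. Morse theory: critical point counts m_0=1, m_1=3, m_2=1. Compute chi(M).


Morse theory: chi(M) = sum_k (-1)^k m_k where m_k = #(index-k critical points).
= (1) + (-3) + (1) = -1

-1


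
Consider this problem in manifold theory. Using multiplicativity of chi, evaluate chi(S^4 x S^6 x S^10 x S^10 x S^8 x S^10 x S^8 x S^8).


chi is multiplicative: chi(X x Y) = chi(X) chi(Y).
Each even-dim sphere has chi = 2. There are 8 factors.
chi = 2^8 = 256

256


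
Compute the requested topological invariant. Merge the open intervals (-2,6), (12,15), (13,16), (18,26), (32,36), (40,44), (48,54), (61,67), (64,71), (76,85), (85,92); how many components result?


Sort and merge overlapping open intervals.
Merged: (-2,6), (12,16), (18,26), (32,36), (40,44), (48,54), (61,71), (76,85), (85,92).
Number of components = 9

9


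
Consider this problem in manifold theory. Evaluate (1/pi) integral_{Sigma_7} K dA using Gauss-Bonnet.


Gauss-Bonnet: integral K dA = 2*pi*chi(M).
chi(Sigma_7) = 2 - 2*7 = -12.
(integral K dA)/pi = 2*chi = 2*(-12) = -24

-24


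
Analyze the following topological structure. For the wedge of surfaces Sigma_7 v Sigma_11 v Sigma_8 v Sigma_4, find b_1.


For a wedge X v Y: reduced H_k(X v Y) = H_k(X) + H_k(Y).
Each Sigma_g contributes b_1 = 2g.
b_1 = 14 + 22 + 16 + 8 = 60

60


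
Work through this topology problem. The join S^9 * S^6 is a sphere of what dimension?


Join of spheres: S^m * S^n = S^{m+n+1}.
dim = 9 + 6 + 1 = 16

16


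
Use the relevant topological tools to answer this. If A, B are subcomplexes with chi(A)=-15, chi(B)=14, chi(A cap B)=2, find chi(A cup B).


chi(A cup B) = chi(A) + chi(B) - chi(A cap B)
= -15 + (14) - (2)
= -3

-3


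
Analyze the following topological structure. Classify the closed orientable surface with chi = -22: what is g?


chi = 2 - 2g for closed orientable surfaces.
-22 = 2 - 2g
2g = 2 - (-22) = 24
g = 12

12


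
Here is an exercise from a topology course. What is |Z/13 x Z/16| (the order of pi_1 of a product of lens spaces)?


pi_1(X x Y) = pi_1(X) x pi_1(Y).
pi_1(L(13,1)) = Z/13, pi_1(L(16,1)) = Z/16.
|Z/13 x Z/16| = 13 * 16 = 208

208


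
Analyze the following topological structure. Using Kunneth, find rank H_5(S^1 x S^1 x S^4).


Each S^d has Poincare polynomial 1 + t^d.
The product S^1 x S^1 x S^4 has Poincare polynomial prod(1+t^d_i).
Expanding: b_0=1, b_1=2, b_2=1, b_4=1, b_5=2, b_6=1.
b_5 = 2

2


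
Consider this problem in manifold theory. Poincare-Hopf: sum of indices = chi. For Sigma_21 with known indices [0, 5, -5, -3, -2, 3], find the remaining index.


Poincare-Hopf: sum of indices = chi(M).
chi(Sigma_21) = 2 - 2*21 = -40.
Sum of known indices = -2.
x = chi - (sum known) = -40 - (-2) = -38

-38


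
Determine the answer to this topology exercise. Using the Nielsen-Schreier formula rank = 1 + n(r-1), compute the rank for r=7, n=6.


Nielsen-Schreier: an index-n subgroup of F_r is free of rank 1 + n(r-1).
Equivalently: chi(cover) = n*chi(base); chi(vee_r S^1) = 1 - 7 = -6.
chi(E) = 6*(-6) = -36; rank = 1 - chi(E) = 1 - (-36) = 37.
rank = 1 + 6*(7-1) = 1 + 36 = 37

37


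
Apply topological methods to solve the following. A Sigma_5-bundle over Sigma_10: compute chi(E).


For a fiber bundle F -> E -> B (with CW structure): chi(E) = chi(B) * chi(F).
chi(Sigma_10) = -18, chi(Sigma_5) = -8.
chi(E) = (-18) * (-8) = 144

144


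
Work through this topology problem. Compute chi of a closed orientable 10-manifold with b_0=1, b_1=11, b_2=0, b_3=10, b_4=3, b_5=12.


By Poincare duality b_k = b_{10-k}, so full Betti numbers: b_0=1, b_1=11, b_2=0, b_3=10, b_4=3, b_5=12, b_6=3, b_7=10, b_8=0, b_9=11, b_10=1.
chi = sum (-1)^k b_k = -46

-46


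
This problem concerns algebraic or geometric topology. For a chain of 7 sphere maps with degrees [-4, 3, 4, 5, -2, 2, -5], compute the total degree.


Degree is multiplicative: deg(composition) = product of degrees.
= (-4) * (3) * (4) * (5) * (-2) * (2) * (-5) = -4800

-4800


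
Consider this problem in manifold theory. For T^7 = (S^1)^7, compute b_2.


By the Kunneth formula, b_k(T^n) = C(n,k).
b_2(T^7) = C(7,2).
C(7,2) = 7!/(2!*5!) = 21

21


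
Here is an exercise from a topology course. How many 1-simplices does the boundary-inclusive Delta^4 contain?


Delta^4 has 4+1 vertices. A 1-face is a choice of 1+1 vertices.
f_1 = C(4+1, 1+1) = C(5,2) = 10

10


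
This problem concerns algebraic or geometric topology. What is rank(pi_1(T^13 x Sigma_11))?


pi_1(A x B) = pi_1(A) x pi_1(B); rank of abelianization = b_1.
b_1(T^13) = 13, b_1(Sigma_11) = 2*11 = 22.
b_1(product) = 13 + 22 = 35

35


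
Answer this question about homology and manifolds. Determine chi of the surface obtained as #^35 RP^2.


For a non-orientable closed surface with k crosscaps: chi = 2 - k.
Here k = 35.
chi = 2 - 35 = -33

-33


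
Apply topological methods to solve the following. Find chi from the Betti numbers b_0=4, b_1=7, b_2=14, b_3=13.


chi = sum_k (-1)^k b_k.
= (4) + (-7) + (14) + (-13)
= -2

-2


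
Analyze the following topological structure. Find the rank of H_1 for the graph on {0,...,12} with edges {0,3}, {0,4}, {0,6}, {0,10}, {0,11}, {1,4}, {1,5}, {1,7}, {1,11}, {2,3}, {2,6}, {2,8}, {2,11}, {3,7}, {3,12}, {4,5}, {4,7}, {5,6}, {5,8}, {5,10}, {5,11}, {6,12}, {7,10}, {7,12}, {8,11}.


b_1 = E - V + (number of components).
E = 25, V = 13, components = 2.
b_1 = 25 - 13 + 2 = 14

14


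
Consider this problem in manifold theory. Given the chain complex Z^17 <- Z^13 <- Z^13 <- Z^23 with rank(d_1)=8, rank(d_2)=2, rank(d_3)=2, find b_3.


rank H_k = rank(ker d_k) - rank(im d_{k+1}).
rank(ker d_3) = rank(C_3) - rank(d_3) = 23 - 2 = 21.
rank(im d_{3+1}) = 0.
rank H_3 = 21 - 0 = 21

21


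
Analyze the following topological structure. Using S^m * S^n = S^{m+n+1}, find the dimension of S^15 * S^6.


Join of spheres: S^m * S^n = S^{m+n+1}.
dim = 15 + 6 + 1 = 22

22


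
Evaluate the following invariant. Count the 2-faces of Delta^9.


Delta^9 has 9+1 vertices. A 2-face is a choice of 2+1 vertices.
f_2 = C(9+1, 2+1) = C(10,3) = 120

120


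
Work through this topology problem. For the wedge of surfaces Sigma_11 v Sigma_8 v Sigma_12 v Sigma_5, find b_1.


For a wedge X v Y: reduced H_k(X v Y) = H_k(X) + H_k(Y).
Each Sigma_g contributes b_1 = 2g.
b_1 = 22 + 16 + 24 + 10 = 72

72


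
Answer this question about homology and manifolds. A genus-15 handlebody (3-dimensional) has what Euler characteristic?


A genus-g handlebody deformation retracts to a wedge of g circles.
chi(vee_g S^1) = 1 - g.
chi(H_15) = 1 - 15 = -14

-14


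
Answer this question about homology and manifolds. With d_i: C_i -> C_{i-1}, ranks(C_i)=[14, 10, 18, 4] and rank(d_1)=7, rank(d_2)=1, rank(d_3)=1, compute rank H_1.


rank H_k = rank(ker d_k) - rank(im d_{k+1}).
rank(ker d_1) = rank(C_1) - rank(d_1) = 10 - 7 = 3.
rank(im d_{1+1}) = 1.
rank H_1 = 3 - 1 = 2

2


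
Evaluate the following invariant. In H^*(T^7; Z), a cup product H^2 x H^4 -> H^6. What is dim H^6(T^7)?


Cup product: H^p x H^q -> H^{p+q}; here p+q = 2+4 = 6.
rank H^k(T^n) = C(n,k).
C(7,6) = 7

7


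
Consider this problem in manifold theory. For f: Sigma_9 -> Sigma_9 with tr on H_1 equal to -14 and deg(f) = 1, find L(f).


L(f) = tr(f_0*) - tr(f_1*) + tr(f_2*).
= 1 - (-14) + (1)
= 16

16


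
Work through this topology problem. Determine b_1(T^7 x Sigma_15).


pi_1(A x B) = pi_1(A) x pi_1(B); rank of abelianization = b_1.
b_1(T^7) = 7, b_1(Sigma_15) = 2*15 = 30.
b_1(product) = 7 + 30 = 37

37


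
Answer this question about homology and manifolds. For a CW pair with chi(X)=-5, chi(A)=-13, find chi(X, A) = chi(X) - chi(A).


Relative Euler characteristic: chi(X, A) = chi(X) - chi(A).
= -5 - (-13) = 8

8


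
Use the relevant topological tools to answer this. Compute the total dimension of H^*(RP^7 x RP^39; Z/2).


dim H^*(RP^n; Z/2) = n+1 (one Z/2 in each degree 0..n).
Total Betti number is multiplicative.
Total = (7+1) * (39+1) = 8 * 40 = 320

320


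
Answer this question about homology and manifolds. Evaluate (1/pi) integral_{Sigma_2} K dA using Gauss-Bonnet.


Gauss-Bonnet: integral K dA = 2*pi*chi(M).
chi(Sigma_2) = 2 - 2*2 = -2.
(integral K dA)/pi = 2*chi = 2*(-2) = -4

-4


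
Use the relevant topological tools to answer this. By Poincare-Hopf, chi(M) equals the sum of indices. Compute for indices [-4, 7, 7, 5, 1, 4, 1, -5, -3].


Poincare-Hopf: chi(M) = sum of indices of zeros.
chi = (-4) + (7) + (7) + (5) + (1) + (4) + (1) + (-5) + (-3) = 13

13


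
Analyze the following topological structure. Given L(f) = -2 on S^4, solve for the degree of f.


L(f) = 1 + (-1)^4 deg(f) on S^4.
-2 = 1 + (-1)^4 * deg(f)
(-1)^4 * deg(f) = -3
deg(f) = -3

-3


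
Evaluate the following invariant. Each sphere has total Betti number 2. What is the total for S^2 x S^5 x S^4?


Total Betti number is multiplicative under products.
Each S^d (d>=1) has total Betti number 2.
There are 3 sphere factors.
Total = 2^3 = 8

8


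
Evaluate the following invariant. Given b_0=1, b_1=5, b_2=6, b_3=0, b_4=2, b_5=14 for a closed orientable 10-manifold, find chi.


By Poincare duality b_k = b_{10-k}, so full Betti numbers: b_0=1, b_1=5, b_2=6, b_3=0, b_4=2, b_5=14, b_6=2, b_7=0, b_8=6, b_9=5, b_10=1.
chi = sum (-1)^k b_k = -6

-6


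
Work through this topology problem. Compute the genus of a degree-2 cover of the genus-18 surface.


For an n-sheeted cover: chi(E) = n * chi(B).
chi(Sigma_18) = 2 - 2*18 = -34.
chi(E) = 2 * (-34) = -68.
genus(E) = (2 - chi(E))/2 = (2 - (-68))/2 = 70/2 = 35

35


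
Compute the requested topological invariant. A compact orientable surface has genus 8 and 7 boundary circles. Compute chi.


For a compact orientable surface with genus g and b boundary components: chi = 2 - 2g - b.
chi = 2 - 2*8 - 7 = 2 - 16 - 7 = -21

-21


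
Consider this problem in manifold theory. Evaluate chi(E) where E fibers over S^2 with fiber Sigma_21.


chi(S^2) = 2 (n even), chi(Sigma_21) = 2 - 2*21 = -40.
chi(E) = 2 * (-40) = -80

-80


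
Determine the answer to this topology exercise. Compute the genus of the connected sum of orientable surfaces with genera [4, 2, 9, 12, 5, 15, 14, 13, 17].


Genus is additive under connected sum of orientable surfaces.
g = 4 + 2 + 9 + 12 + 5 + 15 + 14 + 13 + 17 = 91

91


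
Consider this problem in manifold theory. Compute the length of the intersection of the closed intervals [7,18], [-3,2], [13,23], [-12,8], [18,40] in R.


Intersection = [max(a_i), min(b_i)] = [18, 2].
Since 18 > 2, the intersection is empty.
Length = 0

0


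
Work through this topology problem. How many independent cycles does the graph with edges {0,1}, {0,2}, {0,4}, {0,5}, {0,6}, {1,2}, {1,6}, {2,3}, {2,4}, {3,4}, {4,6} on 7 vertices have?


b_1 = E - V + (number of components).
E = 11, V = 7, components = 1.
b_1 = 11 - 7 + 1 = 5

5


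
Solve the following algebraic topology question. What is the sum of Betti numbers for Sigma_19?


For Sigma_19: b_0 = 1, b_1 = 2g = 38, b_2 = 1.
Total = 1 + 38 + 1 = 40

40


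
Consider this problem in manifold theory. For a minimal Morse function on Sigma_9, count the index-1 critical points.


A perfect Morse function has m_k = b_k.
For Sigma_9: b_0=1, b_1=2g=18, b_2=1.
Saddles m_1 = 2g = 18

18


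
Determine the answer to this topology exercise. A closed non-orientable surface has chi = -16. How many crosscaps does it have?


chi = 2 - k for closed non-orientable surfaces with k crosscaps.
-16 = 2 - k
k = 2 - (-16) = 18

18


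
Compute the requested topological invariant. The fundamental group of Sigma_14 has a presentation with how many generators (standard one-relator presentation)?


Standard presentation: pi_1(Sigma_g) = <a_1,b_1,...,a_g,b_g | [a_1,b_1]...[a_g,b_g] = 1>.
Number of generators = 2g = 2*14 = 28

28


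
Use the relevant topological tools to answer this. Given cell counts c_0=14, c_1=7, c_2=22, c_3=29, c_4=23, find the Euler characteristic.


chi = sum_k (-1)^k c_k.
= (-1)^0*14 + (-1)^1*7 + (-1)^2*22 + (-1)^3*29 + (-1)^4*23
= (14) + (-7) + (22) + (-29) + (23)
= 23

23


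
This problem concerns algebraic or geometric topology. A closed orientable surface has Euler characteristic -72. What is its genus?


chi = 2 - 2g for closed orientable surfaces.
-72 = 2 - 2g
2g = 2 - (-72) = 74
g = 37

37


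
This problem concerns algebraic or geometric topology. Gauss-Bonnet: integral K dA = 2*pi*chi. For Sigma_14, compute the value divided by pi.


Gauss-Bonnet: integral K dA = 2*pi*chi(M).
chi(Sigma_14) = 2 - 2*14 = -26.
(integral K dA)/pi = 2*chi = 2*(-26) = -52

-52


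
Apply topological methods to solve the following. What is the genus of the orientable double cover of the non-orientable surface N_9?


chi(N_9) = 2 - 9 = -7.
Double cover: chi(Sigma_g) = 2 * chi(N_9) = 2*(-7) = -14.
2 - 2g = -14, so g = (2 - (-14))/2 = 16/2 = 8

8


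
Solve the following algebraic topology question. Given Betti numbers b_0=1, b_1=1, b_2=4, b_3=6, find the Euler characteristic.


chi = sum_k (-1)^k b_k.
= (1) + (-1) + (4) + (-6)
= -2

-2


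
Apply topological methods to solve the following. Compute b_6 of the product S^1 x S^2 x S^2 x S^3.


Each S^d has Poincare polynomial 1 + t^d.
The product S^1 x S^2 x S^2 x S^3 has Poincare polynomial prod(1+t^d_i).
Expanding: b_0=1, b_1=1, b_2=2, b_3=3, b_4=2, b_5=3, b_6=2, b_7=1, b_8=1.
b_6 = 2

2


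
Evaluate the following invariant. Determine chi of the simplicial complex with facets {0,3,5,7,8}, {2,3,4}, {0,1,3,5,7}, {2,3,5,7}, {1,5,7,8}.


Enumerate all faces; f-vector: f_0=8, f_1=20, f_2=22, f_3=11, f_4=2.
chi = sum (-1)^k f_k = 1

1


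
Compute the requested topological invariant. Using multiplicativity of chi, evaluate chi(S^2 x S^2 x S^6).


chi is multiplicative: chi(X x Y) = chi(X) chi(Y).
Each even-dim sphere has chi = 2. There are 3 factors.
chi = 2^3 = 8

8


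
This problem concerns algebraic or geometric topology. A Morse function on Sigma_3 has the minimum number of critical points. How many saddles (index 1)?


A perfect Morse function has m_k = b_k.
For Sigma_3: b_0=1, b_1=2g=6, b_2=1.
Saddles m_1 = 2g = 6

6


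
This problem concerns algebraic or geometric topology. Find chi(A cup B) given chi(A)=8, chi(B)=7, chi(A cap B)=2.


chi(A cup B) = chi(A) + chi(B) - chi(A cap B)
= 8 + (7) - (2)
= 13

13


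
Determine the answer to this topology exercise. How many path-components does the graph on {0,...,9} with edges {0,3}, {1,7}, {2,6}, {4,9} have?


Run DFS/union-find over 10 vertices.
V = 10, E = 4.
Number of components = 6

6


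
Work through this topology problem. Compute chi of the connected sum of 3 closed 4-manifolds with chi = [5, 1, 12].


For n-manifolds: chi(A#B) = chi(A) + chi(B) - chi(S^4).
chi(S^4) = 1 + (-1)^4 = 2.
chi(#) = (sum chi_i) - (3-1)*chi(S^4) = 18 - 2*2 = 14

14


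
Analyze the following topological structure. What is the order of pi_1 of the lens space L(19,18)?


pi_1(L(p,q)) = Z/pZ for any q coprime to p.
|pi_1(L(19,18))| = 19

19


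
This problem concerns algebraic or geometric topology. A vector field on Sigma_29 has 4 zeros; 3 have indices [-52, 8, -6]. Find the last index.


Poincare-Hopf: sum of indices = chi(M).
chi(Sigma_29) = 2 - 2*29 = -56.
Sum of known indices = -50.
x = chi - (sum known) = -56 - (-50) = -6

-6


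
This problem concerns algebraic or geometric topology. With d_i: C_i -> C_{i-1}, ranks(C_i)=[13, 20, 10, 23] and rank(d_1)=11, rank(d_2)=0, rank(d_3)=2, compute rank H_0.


rank H_k = rank(ker d_k) - rank(im d_{k+1}).
rank(ker d_0) = rank(C_0) - rank(d_0) = 13 - 0 = 13.
rank(im d_{0+1}) = 11.
rank H_0 = 13 - 11 = 2

2


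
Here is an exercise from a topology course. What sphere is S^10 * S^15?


Join of spheres: S^m * S^n = S^{m+n+1}.
dim = 10 + 15 + 1 = 26

26


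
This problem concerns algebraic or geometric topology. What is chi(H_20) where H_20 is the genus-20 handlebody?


A genus-g handlebody deformation retracts to a wedge of g circles.
chi(vee_g S^1) = 1 - g.
chi(H_20) = 1 - 20 = -19

-19


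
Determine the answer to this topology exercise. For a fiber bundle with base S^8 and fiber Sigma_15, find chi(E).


chi(S^8) = 2 (n even), chi(Sigma_15) = 2 - 2*15 = -28.
chi(E) = 2 * (-28) = -56

-56


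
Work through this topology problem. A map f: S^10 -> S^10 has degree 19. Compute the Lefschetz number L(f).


On S^10: L(f) = tr(f_0*) + (-1)^10 tr(f_10*) = 1 + (-1)^10 * deg(f).
L(f) = 1 + (-1)^10 * 19 = 1 + 19 = 20

20


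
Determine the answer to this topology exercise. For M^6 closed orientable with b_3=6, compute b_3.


Poincare duality for closed orientable n-manifolds: b_k = b_{n-k}.
Here n = 6, so b_3 = b_3 = 6

6


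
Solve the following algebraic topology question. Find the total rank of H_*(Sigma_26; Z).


For Sigma_26: b_0 = 1, b_1 = 2g = 52, b_2 = 1.
Total = 1 + 52 + 1 = 54

54


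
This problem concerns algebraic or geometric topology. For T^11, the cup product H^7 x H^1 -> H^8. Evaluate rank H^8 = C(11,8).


Cup product: H^p x H^q -> H^{p+q}; here p+q = 7+1 = 8.
rank H^k(T^n) = C(n,k).
C(11,8) = 165

165


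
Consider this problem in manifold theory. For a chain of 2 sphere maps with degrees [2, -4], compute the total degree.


Degree is multiplicative: deg(composition) = product of degrees.
= (2) * (-4) = -8

-8


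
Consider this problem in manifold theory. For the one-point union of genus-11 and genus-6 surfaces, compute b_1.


For a wedge: H_1(A v B) = H_1(A) + H_1(B).
b_1(Sigma_11) = 22, b_1(Sigma_6) = 12.
b_1 = 22 + 12 = 34

34


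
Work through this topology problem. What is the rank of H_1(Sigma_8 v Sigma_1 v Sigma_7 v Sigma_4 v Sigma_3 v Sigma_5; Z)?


For a wedge X v Y: reduced H_k(X v Y) = H_k(X) + H_k(Y).
Each Sigma_g contributes b_1 = 2g.
b_1 = 16 + 2 + 14 + 8 + 6 + 10 = 56

56


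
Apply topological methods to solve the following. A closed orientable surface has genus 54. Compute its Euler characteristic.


For a closed orientable surface of genus g: chi = 2 - 2g.
Here g = 54.
chi = 2 - 2*54 = 2 - 108 = -106

-106


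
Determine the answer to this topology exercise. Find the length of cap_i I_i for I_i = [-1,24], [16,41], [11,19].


Intersection = [max(a_i), min(b_i)] = [16, 19].
Length = 19 - 16 = 3

3


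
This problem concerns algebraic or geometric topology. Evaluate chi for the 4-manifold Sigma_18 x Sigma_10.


chi(Sigma_18) = 2 - 2*18 = -34
chi(Sigma_10) = 2 - 2*10 = -18
chi(product) = (-34) * (-18) = 612

612


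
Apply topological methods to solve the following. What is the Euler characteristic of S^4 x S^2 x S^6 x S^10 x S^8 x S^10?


chi is multiplicative: chi(X x Y) = chi(X) chi(Y).
Each even-dim sphere has chi = 2. There are 6 factors.
chi = 2^6 = 64

64


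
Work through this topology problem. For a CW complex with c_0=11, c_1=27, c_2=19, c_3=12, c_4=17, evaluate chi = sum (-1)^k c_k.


chi = sum_k (-1)^k c_k.
= (-1)^0*11 + (-1)^1*27 + (-1)^2*19 + (-1)^3*12 + (-1)^4*17
= (11) + (-27) + (19) + (-12) + (17)
= 8

8


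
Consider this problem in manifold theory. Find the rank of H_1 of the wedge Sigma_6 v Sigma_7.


For a wedge: H_1(A v B) = H_1(A) + H_1(B).
b_1(Sigma_6) = 12, b_1(Sigma_7) = 14.
b_1 = 12 + 14 = 26

26


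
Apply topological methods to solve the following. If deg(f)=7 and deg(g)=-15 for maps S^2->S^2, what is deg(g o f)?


Degree is multiplicative under composition: deg(g o f) = deg(g) * deg(f).
= -15 * 7 = -105

-105


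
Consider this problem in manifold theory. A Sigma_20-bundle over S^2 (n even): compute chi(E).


chi(S^2) = 2 (n even), chi(Sigma_20) = 2 - 2*20 = -38.
chi(E) = 2 * (-38) = -76

-76


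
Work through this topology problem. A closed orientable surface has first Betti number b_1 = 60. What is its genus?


For a closed orientable surface: b_1 = 2g.
60 = 2g
g = 60 / 2 = 30

30


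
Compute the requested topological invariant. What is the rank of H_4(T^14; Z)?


By the Kunneth formula, b_k(T^n) = C(n,k).
b_4(T^14) = C(14,4).
C(14,4) = 14!/(4!*10!) = 1001

1001


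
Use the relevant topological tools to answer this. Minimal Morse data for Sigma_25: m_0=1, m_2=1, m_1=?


A perfect Morse function has m_k = b_k.
For Sigma_25: b_0=1, b_1=2g=50, b_2=1.
Saddles m_1 = 2g = 50

50


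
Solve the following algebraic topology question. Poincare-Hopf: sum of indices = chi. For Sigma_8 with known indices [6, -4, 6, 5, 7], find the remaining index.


Poincare-Hopf: sum of indices = chi(M).
chi(Sigma_8) = 2 - 2*8 = -14.
Sum of known indices = 20.
x = chi - (sum known) = -14 - (20) = -34

-34


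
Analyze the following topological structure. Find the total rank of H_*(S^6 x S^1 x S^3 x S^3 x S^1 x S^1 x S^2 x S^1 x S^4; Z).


Total Betti number is multiplicative under products.
Each S^d (d>=1) has total Betti number 2.
There are 9 sphere factors.
Total = 2^9 = 512

512


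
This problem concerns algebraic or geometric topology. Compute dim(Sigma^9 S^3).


Each suspension raises dimension by 1: Sigma S^n = S^{n+1}.
Sigma^9 S^3 = S^{3+9} = S^12

12


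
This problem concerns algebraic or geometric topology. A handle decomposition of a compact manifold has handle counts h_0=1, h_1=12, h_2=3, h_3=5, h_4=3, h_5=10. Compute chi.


Handles of index k contribute (-1)^k to chi (same as CW cells).
chi = (1) + (-12) + (3) + (-5) + (3) + (-10) = -20

-20


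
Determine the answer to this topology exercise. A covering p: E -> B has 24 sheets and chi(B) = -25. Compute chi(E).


For a finite covering: chi(E) = (number of sheets) * chi(B).
chi(E) = 24 * (-25) = -600

-600


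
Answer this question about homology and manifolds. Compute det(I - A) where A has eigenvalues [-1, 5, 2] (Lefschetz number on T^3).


For a torus self-map: L(f) = det(I - A) where A acts on H_1.
L(f) = (1--1) * (1-5) * (1-2) = 2 * -4 * -1 = 8

8


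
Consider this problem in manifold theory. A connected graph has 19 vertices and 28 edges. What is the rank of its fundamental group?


For a connected graph: rank(pi_1) = b_1 = E - V + 1 = 1 - chi.
chi = V - E = 19 - 28 = -9.
rank = 1 - (-9) = 28 - 19 + 1 = 10

10


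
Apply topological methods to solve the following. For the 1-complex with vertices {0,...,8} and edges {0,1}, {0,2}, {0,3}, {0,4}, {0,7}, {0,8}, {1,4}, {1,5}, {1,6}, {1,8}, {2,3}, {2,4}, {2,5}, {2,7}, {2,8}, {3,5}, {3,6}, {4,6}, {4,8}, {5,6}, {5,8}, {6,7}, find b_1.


b_1 = E - V + (number of components).
E = 22, V = 9, components = 1.
b_1 = 22 - 9 + 1 = 14

14


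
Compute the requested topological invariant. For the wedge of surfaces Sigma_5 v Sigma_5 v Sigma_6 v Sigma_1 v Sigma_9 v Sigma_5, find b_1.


For a wedge X v Y: reduced H_k(X v Y) = H_k(X) + H_k(Y).
Each Sigma_g contributes b_1 = 2g.
b_1 = 10 + 10 + 12 + 2 + 18 + 10 = 62

62


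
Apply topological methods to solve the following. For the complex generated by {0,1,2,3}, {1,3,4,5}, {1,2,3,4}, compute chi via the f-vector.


Enumerate all faces; f-vector: f_0=6, f_1=12, f_2=10, f_3=3.
chi = sum (-1)^k f_k = 1

1


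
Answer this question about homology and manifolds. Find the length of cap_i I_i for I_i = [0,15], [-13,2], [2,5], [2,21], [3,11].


Intersection = [max(a_i), min(b_i)] = [3, 2].
Since 3 > 2, the intersection is empty.
Length = 0

0


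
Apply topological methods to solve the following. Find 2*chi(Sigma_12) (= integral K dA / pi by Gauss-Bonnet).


Gauss-Bonnet: integral K dA = 2*pi*chi(M).
chi(Sigma_12) = 2 - 2*12 = -22.
(integral K dA)/pi = 2*chi = 2*(-22) = -44

-44


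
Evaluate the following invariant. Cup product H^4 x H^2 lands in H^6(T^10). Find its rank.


Cup product: H^p x H^q -> H^{p+q}; here p+q = 4+2 = 6.
rank H^k(T^n) = C(n,k).
C(10,6) = 210

210


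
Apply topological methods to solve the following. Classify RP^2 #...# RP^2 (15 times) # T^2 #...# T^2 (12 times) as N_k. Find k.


Since a >= 1, the sum is non-orientable; each T^2 can be replaced by RP^2 # RP^2 (since T^2#RP^2 = 3RP^2).
Total crosscaps k = 15 + 2*12 = 39.
Check via chi: chi = 15*1 + 12*0 - (15+12-1)*2 = -37 = 2 - k = -37. Consistent.

39


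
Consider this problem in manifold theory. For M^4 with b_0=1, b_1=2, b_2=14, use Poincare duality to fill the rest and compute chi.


By Poincare duality b_k = b_{4-k}, so full Betti numbers: b_0=1, b_1=2, b_2=14, b_3=2, b_4=1.
chi = sum (-1)^k b_k = 12

12


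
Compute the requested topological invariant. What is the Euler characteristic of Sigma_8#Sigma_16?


chi(Sigma_8) = 2 - 2*8 = -14
chi(Sigma_16) = 2 - 2*16 = -30
For surfaces: chi(A#B) = chi(A) + chi(B) - 2.
chi = -14 + -30 - 2 = -46

-46


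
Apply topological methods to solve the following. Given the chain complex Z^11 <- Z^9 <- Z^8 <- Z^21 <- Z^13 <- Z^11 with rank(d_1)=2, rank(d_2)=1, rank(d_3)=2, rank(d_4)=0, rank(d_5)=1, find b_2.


rank H_k = rank(ker d_k) - rank(im d_{k+1}).
rank(ker d_2) = rank(C_2) - rank(d_2) = 8 - 1 = 7.
rank(im d_{2+1}) = 2.
rank H_2 = 7 - 2 = 5

5


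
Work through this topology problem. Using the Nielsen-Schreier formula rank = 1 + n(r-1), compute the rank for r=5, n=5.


Nielsen-Schreier: an index-n subgroup of F_r is free of rank 1 + n(r-1).
Equivalently: chi(cover) = n*chi(base); chi(vee_r S^1) = 1 - 5 = -4.
chi(E) = 5*(-4) = -20; rank = 1 - chi(E) = 1 - (-20) = 21.
rank = 1 + 5*(5-1) = 1 + 20 = 21

21


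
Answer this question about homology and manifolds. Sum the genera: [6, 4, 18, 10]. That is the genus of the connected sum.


Genus is additive under connected sum of orientable surfaces.
g = 6 + 4 + 18 + 10 = 38

38


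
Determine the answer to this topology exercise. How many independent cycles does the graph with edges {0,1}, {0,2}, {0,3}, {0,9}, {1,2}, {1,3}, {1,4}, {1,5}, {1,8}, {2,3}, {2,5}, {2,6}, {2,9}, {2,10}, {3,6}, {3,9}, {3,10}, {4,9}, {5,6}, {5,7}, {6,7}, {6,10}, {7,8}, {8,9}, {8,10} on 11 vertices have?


b_1 = E - V + (number of components).
E = 25, V = 11, components = 1.
b_1 = 25 - 11 + 1 = 15

15


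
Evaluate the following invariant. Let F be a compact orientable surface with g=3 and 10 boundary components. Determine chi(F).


For a compact orientable surface with genus g and b boundary components: chi = 2 - 2g - b.
chi = 2 - 2*3 - 10 = 2 - 6 - 10 = -14

-14


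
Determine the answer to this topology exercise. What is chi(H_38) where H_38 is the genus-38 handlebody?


A genus-g handlebody deformation retracts to a wedge of g circles.
chi(vee_g S^1) = 1 - g.
chi(H_38) = 1 - 38 = -37

-37


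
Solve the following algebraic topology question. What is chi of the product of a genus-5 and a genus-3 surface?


chi(Sigma_5) = 2 - 2*5 = -8
chi(Sigma_3) = 2 - 2*3 = -4
chi(product) = (-8) * (-4) = 32

32


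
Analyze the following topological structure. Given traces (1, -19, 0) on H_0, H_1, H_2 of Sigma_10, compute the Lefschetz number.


L(f) = tr(f_0*) - tr(f_1*) + tr(f_2*).
= 1 - (-19) + (0)
= 20

20


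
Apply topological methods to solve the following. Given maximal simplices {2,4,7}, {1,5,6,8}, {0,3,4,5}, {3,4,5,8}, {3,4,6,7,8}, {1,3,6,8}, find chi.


Enumerate all faces; f-vector: f_0=9, f_1=23, f_2=23, f_3=9, f_4=1.
chi = sum (-1)^k f_k = 1

1


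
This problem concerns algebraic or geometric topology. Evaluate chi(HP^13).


HP^13 has one cell in each dimension 0, 4, ..., 4*13 (13+1 cells, all even-dim).
chi = 13 + 1 = 14

14


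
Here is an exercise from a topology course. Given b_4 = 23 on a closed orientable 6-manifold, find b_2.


Poincare duality for closed orientable n-manifolds: b_k = b_{n-k}.
Here n = 6, so b_2 = b_4 = 23

23


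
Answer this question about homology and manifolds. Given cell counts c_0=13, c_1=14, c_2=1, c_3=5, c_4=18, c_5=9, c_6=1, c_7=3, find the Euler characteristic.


chi = sum_k (-1)^k c_k.
= (-1)^0*13 + (-1)^1*14 + (-1)^2*1 + (-1)^3*5 + (-1)^4*18 + (-1)^5*9 + (-1)^6*1 + (-1)^7*3
= (13) + (-14) + (1) + (-5) + (18) + (-9) + (1) + (-3)
= 2

2
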